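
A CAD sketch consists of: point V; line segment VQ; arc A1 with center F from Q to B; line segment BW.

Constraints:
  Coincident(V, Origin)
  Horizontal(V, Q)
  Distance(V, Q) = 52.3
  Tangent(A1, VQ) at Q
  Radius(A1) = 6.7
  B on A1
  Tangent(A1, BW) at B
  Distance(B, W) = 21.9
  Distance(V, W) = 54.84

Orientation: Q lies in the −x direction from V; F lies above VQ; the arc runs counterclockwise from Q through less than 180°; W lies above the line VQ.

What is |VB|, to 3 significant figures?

46.1

Checks: |FB| = 6.700 ✓; ∠(FB, BW) = 90.00° ✓; |BW| = 21.90 ✓; |VW| = 54.84 ✓.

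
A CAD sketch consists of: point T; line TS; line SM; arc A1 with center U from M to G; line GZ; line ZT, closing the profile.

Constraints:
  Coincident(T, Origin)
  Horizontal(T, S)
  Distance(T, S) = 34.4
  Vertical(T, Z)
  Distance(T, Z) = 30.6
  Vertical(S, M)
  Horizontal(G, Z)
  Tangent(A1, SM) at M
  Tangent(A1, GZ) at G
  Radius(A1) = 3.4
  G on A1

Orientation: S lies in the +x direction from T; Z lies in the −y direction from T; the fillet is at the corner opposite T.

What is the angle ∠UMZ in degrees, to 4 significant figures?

5.645°

T is at the origin; T and S share the same y with |TS| = 34.4 and S on the +x side, so S = (34.40, 0.000). T and Z share the same x with |TZ| = 30.6 and Z on the −y side, so Z = (0.000, -30.60). The virtual corner opposite T is at (34.40, -30.60). Since A1 is tangent to SM there, UM ⟂ SM and since A1 is tangent to GZ there, UG ⟂ GZ, with radius 3.4, so the center U sits 3.4 in from both sides at U = (31.00, -27.20). That places the tangent points at M = (34.40, -27.20) on SM and G = (31.00, -30.60) on GZ. Then cos ∠UMZ = MU·MZ / (|MU||MZ|), giving 5.645°.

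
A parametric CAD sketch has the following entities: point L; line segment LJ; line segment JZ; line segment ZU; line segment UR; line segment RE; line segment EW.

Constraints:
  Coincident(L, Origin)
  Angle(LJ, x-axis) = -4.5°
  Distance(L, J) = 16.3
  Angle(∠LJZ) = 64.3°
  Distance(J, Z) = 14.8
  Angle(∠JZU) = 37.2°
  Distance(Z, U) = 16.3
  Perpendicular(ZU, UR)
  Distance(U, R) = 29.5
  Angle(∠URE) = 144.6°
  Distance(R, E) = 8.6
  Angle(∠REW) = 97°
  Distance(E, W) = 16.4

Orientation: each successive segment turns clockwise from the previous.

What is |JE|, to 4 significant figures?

27.57

L is at the origin; LJ runs at -4.5° with length 16.3, so J = (16.25, -1.279). ∠LJZ = 64.3° gives JZ at -120.2° from the x-axis; with |JZ| = 14.8, Z = (8.805, -14.07). ∠JZU = 37.2° gives ZU at 97.00° from the x-axis; with |ZU| = 16.3, U = (6.819, 2.108). ZU ⟂ UR, so UR runs at 7.000°; with |UR| = 29.5, R = (36.10, 5.703). ∠URE = 144.6° gives RE at -28.40° from the x-axis; with |RE| = 8.6, E = (43.66, 1.613). Then |JE| = |E − J| = 27.57.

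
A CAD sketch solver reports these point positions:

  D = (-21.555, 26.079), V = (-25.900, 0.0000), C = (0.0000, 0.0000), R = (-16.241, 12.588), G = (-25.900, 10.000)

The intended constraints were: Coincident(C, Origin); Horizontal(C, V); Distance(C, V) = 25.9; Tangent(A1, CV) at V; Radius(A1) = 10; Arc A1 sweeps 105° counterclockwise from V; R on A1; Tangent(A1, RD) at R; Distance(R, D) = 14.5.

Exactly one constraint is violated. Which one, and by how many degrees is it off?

Tangent(A1, RD) at R — off by 6.50°.

C = (0.00, 0.00) ✓; C.y = 0.00, V.y = 0.00 ✓; |CV| = 25.90 ✓; ∠(GV, VC) = 90.00° ✓; |GV| = 10.00 ✓; bearing(G→R) − bearing(G→V) = 105.0° ✓; |GR| = 10.00 ✓; ∠(GR, RD) = 83.50° ✗; |RD| = 14.50 ✓.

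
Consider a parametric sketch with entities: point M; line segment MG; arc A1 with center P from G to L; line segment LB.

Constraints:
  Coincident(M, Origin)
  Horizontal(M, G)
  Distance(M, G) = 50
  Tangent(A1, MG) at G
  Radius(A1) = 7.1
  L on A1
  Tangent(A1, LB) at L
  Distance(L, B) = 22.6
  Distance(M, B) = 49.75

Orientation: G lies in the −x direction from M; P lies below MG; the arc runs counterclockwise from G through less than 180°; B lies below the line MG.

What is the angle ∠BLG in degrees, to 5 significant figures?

114.52°

Checks: |PL| = 7.100 ✓; ∠(PL, LB) = 90.00° ✓; |LB| = 22.60 ✓; |MB| = 49.75 ✓.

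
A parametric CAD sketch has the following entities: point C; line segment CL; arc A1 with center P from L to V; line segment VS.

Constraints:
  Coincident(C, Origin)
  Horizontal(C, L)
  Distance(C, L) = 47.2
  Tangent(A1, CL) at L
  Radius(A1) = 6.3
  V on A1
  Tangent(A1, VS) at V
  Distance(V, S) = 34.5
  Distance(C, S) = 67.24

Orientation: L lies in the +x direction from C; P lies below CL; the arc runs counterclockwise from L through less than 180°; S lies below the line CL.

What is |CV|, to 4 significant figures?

42.17

Checks: |PV| = 6.300 ✓; ∠(PV, VS) = 90.00° ✓; |VS| = 34.50 ✓; |CS| = 67.24 ✓.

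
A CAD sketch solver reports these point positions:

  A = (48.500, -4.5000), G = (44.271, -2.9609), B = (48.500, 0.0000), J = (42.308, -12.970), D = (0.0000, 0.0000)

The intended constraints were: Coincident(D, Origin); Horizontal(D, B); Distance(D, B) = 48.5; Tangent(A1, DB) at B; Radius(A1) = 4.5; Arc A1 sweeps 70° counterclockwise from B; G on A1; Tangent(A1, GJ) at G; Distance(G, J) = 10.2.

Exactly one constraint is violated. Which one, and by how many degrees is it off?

Tangent(A1, GJ) at G — off by 8.90°.

D = (0.00, 0.00) ✓; D.y = 0.00, B.y = 0.00 ✓; |DB| = 48.50 ✓; ∠(AB, BD) = 90.00° ✓; |AB| = 4.500 ✓; bearing(A→G) − bearing(A→B) = 70.00° ✓; |AG| = 4.500 ✓; ∠(AG, GJ) = 81.10° ✗; |GJ| = 10.20 ✓.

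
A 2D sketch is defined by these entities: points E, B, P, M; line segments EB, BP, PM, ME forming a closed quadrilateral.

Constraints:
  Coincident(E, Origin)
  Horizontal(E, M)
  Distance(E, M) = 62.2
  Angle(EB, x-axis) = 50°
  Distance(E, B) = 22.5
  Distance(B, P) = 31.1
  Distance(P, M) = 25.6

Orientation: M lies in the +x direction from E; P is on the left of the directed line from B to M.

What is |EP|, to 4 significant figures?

49.45

Checks: |BP| = 31.10 ✓; |PM| = 25.60 ✓.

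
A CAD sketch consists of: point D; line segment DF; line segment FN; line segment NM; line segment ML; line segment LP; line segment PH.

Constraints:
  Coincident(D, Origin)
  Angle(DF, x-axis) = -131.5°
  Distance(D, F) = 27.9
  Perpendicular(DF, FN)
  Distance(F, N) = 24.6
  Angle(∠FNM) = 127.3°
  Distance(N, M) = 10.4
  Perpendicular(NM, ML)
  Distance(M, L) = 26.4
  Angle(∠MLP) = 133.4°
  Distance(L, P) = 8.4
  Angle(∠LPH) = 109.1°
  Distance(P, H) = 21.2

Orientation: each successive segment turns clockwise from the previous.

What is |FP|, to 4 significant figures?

22.97

NM ⟂ ML, so ML runs at -4.200°; with |ML| = 26.4, L = (-9.821, 3.843). ∠MLP = 133.4° gives LP at -50.80° from the x-axis; with |LP| = 8.4, P = (-4.512, -2.666). Then |FP| = |P − F| = 22.97.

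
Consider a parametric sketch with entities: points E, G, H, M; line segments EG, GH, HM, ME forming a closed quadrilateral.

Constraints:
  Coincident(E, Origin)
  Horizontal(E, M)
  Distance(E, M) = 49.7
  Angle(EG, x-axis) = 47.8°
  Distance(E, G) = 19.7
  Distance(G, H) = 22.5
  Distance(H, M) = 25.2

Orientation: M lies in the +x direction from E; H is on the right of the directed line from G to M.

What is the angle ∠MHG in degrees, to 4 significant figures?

110.7°

Checks: E.y = 0.00, M.y = 0.00 ✓; |GH| = 22.50 ✓; |HM| = 25.20 ✓.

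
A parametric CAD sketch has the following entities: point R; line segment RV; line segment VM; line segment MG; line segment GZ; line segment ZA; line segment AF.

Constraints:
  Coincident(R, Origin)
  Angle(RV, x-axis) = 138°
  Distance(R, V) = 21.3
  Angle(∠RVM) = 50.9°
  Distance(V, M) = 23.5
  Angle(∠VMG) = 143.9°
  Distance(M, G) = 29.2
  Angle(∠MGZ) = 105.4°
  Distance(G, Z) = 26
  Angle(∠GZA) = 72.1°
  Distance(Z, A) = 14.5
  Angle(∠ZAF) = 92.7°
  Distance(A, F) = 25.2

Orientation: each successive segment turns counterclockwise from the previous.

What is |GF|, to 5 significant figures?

7.7078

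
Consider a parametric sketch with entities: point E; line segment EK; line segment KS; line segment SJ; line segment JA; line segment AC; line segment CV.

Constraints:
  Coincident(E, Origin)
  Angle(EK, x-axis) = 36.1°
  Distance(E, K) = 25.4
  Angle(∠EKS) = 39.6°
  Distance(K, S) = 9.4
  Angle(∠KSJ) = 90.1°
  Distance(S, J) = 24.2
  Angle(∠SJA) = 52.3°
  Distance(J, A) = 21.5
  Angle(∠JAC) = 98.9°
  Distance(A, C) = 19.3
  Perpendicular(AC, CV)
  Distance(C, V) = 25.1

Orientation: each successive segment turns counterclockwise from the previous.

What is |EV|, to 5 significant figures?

10.801

E is at the origin; EK runs at 36.1° with length 25.4, so K = (20.523, 14.966). ∠EKS = 39.6° gives KS at 176.50° from the x-axis; with |KS| = 9.4, S = (11.140, 15.539). ∠KSJ = 90.1° gives SJ at -93.600° from the x-axis; with |SJ| = 24.2, J = (9.6209, -8.6128). ∠SJA = 52.3° gives JA at 34.100° from the x-axis; with |JA| = 21.5, A = (27.424, 3.4409). ∠JAC = 98.9° gives AC at 115.20° from the x-axis; with |AC| = 19.3, C = (19.207, 20.904). AC ⟂ CV, so CV runs at -154.80°; with |CV| = 25.1, V = (-3.5045, 10.217). Then |EV| = |V − E| = 10.801.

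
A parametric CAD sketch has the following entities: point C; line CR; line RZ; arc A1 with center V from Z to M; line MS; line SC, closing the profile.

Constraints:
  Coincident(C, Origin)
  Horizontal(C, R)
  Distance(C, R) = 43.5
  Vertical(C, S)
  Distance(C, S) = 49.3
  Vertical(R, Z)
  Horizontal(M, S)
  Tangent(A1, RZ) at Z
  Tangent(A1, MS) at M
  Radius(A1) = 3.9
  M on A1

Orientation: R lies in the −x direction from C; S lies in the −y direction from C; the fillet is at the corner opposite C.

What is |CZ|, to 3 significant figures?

62.9

The virtual corner opposite C is at (-43.5, -49.3). The tangent condition forces VZ to be normal to RZ and A1 meets MS tangentially, so VM is at right angles to MS, with radius 3.9, so the center V sits 3.9 in from both sides at V = (-39.6, -45.4). That places the tangent points at Z = (-43.5, -45.4) on RZ and M = (-39.6, -49.3) on MS. Then |CZ| = |Z − C| = 62.9.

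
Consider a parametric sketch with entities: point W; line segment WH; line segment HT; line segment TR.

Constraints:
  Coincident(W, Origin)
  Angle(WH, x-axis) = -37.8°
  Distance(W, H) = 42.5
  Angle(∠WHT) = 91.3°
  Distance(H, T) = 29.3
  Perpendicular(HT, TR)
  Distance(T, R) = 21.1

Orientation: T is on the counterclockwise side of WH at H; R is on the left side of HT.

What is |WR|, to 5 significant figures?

37.060

W is at the origin; WH runs at -37.8° with length 42.5, so H = 42.5·(cos -37.8°, sin -37.8°) = (33.582, -26.049). ∠WHT = 91.3°, so HT runs at -37.8° + (180° − 91.3°) = 50.900° from the x-axis; with |HT| = 29.3, T = H + 29.3·(cos 50.900°, sin 50.900°) = (52.060, -3.3104). The perpendicularity gives TR at right angles to HT; with |TR| = 21.1 on the left of HT, R = T + 21.1·(-0.77605, 0.63068) = (35.686, 9.9969). Then |WR| = |R − W| = 37.060.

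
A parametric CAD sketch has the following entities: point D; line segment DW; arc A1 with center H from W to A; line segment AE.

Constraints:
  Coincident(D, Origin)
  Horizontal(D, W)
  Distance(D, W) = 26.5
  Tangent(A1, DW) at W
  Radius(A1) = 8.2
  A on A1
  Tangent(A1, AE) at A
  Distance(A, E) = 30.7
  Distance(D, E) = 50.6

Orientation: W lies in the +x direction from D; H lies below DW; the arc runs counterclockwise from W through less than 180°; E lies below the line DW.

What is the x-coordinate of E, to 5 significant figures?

31.530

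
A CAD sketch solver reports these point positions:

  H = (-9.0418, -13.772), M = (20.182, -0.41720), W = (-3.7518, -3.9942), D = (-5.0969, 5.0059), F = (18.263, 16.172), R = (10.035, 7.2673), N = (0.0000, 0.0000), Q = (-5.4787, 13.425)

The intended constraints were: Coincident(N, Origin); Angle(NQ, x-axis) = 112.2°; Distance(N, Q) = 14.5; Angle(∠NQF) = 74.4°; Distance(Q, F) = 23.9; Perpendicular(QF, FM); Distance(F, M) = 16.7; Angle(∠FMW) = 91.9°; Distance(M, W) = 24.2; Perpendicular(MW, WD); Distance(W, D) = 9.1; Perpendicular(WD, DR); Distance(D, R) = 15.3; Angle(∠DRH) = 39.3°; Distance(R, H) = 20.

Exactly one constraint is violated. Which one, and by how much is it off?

Distance(R, H) = 20 — off by 8.40.

N = (0.00, 0.00) ✓; NQ at 112.2° ✓; |NQ| = 14.50 ✓; ∠NQF = 74.40° ✓; |QF| = 23.90 ✓; ∠(QF, FM) = 90.00° ✓; |FM| = 16.70 ✓; ∠FMW = 91.90° ✓; |MW| = 24.20 ✓; ∠(MW, WD) = 90.00° ✓; |WD| = 9.100 ✓; ∠(WD, DR) = 90.00° ✓; |DR| = 15.30 ✓; ∠DRH = 39.30° ✓; |RH| = 28.40 ✗.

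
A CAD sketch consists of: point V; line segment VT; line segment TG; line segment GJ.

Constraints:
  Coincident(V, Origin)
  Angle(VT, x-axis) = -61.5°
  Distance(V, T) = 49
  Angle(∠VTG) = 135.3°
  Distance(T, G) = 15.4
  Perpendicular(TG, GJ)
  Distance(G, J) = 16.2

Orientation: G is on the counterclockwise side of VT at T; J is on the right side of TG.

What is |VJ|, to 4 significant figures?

71.34

∠VTG = 135.3°, so TG runs at -61.5° + (180° − 135.3°) = -16.80° from the x-axis; with |TG| = 15.4, G = T + 15.4·(cos -16.80°, sin -16.80°) = (38.12, -47.51). The perpendicularity gives GJ at right angles to TG; with |GJ| = 16.2 on the right of TG, J = G + 16.2·(-0.2890, -0.9573) = (33.44, -63.02). Then |VJ| = |J − V| = 71.34.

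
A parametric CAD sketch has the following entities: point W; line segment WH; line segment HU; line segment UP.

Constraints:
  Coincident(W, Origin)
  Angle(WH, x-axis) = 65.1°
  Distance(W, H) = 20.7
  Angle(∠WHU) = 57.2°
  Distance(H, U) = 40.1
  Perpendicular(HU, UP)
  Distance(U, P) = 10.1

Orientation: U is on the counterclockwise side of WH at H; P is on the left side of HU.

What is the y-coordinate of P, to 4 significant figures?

3.260

∠WHU = 57.2°, so HU runs at 65.1° + (180° − 57.2°) = 187.9° from the x-axis; with |HU| = 40.1, U = H + 40.1·(cos 187.9°, sin 187.9°) = (-31.00, 13.26). The perpendicularity gives UP at right angles to HU; with |UP| = 10.1 on the left of HU, P = U + 10.1·(0.1374, -0.9905) = (-29.62, 3.260). So P.y = 3.260.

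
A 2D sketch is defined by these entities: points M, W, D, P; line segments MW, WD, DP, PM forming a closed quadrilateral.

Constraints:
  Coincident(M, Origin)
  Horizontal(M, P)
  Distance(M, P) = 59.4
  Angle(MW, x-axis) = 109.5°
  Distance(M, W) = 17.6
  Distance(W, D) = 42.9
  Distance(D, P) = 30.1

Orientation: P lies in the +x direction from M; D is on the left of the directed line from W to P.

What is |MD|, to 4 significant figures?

41.96

Checks: |MP| = 59.40 ✓; |MW| = 17.60 ✓; |WD| = 42.90 ✓; |DP| = 30.10 ✓.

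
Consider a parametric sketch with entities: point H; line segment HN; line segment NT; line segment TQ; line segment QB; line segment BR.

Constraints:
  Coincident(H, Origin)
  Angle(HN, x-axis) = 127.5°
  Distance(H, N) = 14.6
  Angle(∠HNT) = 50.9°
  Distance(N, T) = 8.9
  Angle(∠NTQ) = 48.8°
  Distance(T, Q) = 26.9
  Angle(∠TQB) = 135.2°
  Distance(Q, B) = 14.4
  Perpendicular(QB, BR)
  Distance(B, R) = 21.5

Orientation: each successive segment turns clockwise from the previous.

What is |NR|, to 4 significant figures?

24.68

H is at the origin; HN runs at 127.5° with length 14.6, so N = (-8.888, 11.58). ∠HNT = 50.9° gives NT at -1.600° from the x-axis; with |NT| = 8.9, T = (0.008613, 11.33). ∠NTQ = 48.8° gives TQ at -132.8° from the x-axis; with |TQ| = 26.9, Q = (-18.27, -8.403). ∠TQB = 135.2° gives QB at -177.6° from the x-axis; with |QB| = 14.4, B = (-32.66, -9.006). QB is perpendicular to BR, so BR runs at 92.40°; with |BR| = 21.5, R = (-33.56, 12.48). Then |NR| = |R − N| = 24.68.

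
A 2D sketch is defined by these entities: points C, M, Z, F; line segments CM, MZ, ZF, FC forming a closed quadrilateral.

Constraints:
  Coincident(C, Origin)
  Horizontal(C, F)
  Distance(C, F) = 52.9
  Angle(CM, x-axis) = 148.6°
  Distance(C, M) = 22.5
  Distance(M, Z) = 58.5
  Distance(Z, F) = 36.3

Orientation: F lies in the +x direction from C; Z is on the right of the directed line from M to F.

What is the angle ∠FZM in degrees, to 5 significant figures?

98.075°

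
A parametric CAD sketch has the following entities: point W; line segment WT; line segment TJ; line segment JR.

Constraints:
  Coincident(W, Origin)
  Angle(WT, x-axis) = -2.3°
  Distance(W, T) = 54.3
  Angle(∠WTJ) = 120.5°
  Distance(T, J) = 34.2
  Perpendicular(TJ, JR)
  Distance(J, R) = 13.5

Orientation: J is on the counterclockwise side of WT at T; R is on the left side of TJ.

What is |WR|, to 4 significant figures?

70.16

∠WTJ = 120.5°, so TJ runs at -2.3° + (180° − 120.5°) = 57.20° from the x-axis; with |TJ| = 34.2, J = T + 34.2·(cos 57.20°, sin 57.20°) = (72.78, 26.57). TJ is perpendicular to JR; with |JR| = 13.5 on the left of TJ, R = J + 13.5·(-0.8406, 0.5417) = (61.44, 33.88). Then |WR| = |R − W| = 70.16.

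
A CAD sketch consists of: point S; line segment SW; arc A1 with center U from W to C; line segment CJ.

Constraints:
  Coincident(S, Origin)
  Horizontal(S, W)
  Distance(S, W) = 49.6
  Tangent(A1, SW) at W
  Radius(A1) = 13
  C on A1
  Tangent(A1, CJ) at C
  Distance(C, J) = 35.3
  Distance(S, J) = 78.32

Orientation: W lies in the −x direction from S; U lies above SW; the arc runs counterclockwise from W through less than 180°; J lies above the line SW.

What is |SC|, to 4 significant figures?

44.68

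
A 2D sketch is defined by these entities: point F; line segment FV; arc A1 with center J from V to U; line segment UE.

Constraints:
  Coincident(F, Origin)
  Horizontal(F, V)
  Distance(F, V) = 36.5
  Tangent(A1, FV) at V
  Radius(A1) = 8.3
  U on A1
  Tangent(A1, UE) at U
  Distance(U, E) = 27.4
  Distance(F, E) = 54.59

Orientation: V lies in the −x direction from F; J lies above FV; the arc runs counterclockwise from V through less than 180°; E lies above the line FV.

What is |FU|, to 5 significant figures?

31.269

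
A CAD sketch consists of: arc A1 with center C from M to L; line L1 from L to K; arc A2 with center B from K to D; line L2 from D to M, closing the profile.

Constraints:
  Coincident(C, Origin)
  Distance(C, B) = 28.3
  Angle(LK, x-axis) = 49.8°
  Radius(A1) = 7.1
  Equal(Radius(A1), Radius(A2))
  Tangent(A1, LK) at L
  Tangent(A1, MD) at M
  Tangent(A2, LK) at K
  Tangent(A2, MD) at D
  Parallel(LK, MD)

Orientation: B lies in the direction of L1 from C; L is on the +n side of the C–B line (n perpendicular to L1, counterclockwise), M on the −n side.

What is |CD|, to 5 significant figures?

29.177

Tangency of A1 to both parallel lines with radius 7.1 puts L and M at C ± 7.1·n: L = (-5.4230, 4.5827), M = (5.4230, -4.5827). Equal radii place K and D the same way about B: K = B + 7.1·n = (12.844, 26.198), D = B − 7.1·n = (23.689, 17.033). Then |CD| = |D − C| = 29.177.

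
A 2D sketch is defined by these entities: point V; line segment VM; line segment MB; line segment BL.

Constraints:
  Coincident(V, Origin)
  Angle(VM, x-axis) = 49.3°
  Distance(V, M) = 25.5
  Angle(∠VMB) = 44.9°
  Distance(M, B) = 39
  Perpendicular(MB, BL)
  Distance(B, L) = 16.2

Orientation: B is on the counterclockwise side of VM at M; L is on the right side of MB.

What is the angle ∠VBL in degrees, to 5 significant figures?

130.69°

V is at the origin; VM runs at 49.3° with length 25.5, so M = 25.5·(cos 49.3°, sin 49.3°) = (16.629, 19.332). ∠VMB = 44.9°, so MB runs at 49.3° + (180° − 44.9°) = 184.40° from the x-axis; with |MB| = 39.0, B = M + 39.0·(cos 184.40°, sin 184.40°) = (-22.257, 16.340). MB ⟂ BL; with |BL| = 16.2 on the right of MB, L = B + 16.2·(-0.076719, 0.99705) = (-23.499, 32.493). Then cos ∠VBL = BV·BL / (|BV||BL|), giving 130.69°.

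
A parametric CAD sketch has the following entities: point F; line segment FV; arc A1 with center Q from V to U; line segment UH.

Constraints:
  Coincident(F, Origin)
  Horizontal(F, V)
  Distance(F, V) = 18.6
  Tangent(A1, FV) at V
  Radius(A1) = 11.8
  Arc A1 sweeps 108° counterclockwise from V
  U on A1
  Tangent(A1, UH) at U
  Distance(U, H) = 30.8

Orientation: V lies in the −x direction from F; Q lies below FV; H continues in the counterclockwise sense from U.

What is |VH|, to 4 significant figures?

44.77

F is at the origin; F and V share the same y with |FV| = 18.6 and V on the −x side, so V = (-18.60, 0.000). A1 meets FV tangentially, so QV is at right angles to FV, so Q = V + (0, -11.8) = (-18.60, -11.80). On A1, V sits at bearing 90° from Q; a 108° counterclockwise sweep puts U at bearing 198°, so U = Q + 11.8·(cos 198°, sin 198°) = (-29.82, -15.45). Tangency of A1 to UH means the radius QU is perpendicular to UH, so UH runs along (−sin 198°, cos 198°); with |UH| = 30.8, H = (-20.30, -44.74). Then |VH| = |H − V| = 44.77.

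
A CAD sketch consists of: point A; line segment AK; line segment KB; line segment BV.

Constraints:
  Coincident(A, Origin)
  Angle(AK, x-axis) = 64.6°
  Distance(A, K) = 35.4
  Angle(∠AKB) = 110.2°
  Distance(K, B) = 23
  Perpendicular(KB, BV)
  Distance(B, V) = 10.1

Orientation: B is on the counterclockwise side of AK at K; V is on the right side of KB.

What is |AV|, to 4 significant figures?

55.84

∠AKB = 110.2°, so KB runs at 64.6° + (180° − 110.2°) = 134.4° from the x-axis; with |KB| = 23.0, B = K + 23.0·(cos 134.4°, sin 134.4°) = (-0.9080, 48.41). KB is perpendicular to BV; with |BV| = 10.1 on the right of KB, V = B + 10.1·(0.7145, 0.6997) = (6.308, 55.48). Then |AV| = |V − A| = 55.84.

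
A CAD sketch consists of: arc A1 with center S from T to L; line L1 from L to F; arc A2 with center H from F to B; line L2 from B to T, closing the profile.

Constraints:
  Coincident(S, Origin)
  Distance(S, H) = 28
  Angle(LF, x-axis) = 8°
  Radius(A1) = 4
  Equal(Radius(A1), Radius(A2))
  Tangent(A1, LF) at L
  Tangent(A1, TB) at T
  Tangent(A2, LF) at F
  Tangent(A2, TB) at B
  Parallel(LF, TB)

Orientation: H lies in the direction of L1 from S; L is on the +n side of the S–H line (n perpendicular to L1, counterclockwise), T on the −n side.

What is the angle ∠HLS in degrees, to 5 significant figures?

81.870°

The slot axis is L1's direction at 8.0°, so u = (cos 8.0°, sin 8.0°) = (0.99027, 0.13917) and n = (−sin 8.0°, cos 8.0°) = (-0.13917, 0.99027). S is at the origin and H lies 28.0 along u from S, so H = 28.0·u = (27.728, 3.8968). Tangency of A1 to both parallel lines with radius 4.0 puts L and T at S ± 4.0·n: L = (-0.55669, 3.9611), T = (0.55669, -3.9611). Then cos ∠HLS = LH·LS / (|LH||LS|), giving 81.870°.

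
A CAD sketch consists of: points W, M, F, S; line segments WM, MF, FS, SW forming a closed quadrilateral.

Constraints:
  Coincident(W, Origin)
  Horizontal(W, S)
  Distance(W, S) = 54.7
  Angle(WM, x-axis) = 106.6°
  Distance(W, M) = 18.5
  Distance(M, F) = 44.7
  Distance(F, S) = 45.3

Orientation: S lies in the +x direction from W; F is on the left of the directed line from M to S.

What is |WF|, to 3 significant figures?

52.2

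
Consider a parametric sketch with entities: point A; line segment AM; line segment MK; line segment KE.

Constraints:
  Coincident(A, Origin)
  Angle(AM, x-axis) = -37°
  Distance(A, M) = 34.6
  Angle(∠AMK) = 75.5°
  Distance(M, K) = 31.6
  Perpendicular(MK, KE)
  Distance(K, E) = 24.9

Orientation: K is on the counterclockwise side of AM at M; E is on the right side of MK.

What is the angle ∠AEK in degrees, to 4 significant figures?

21.44°

∠AMK = 75.5°, so MK runs at -37.0° + (180° − 75.5°) = 67.50° from the x-axis; with |MK| = 31.6, K = M + 31.6·(cos 67.50°, sin 67.50°) = (39.73, 8.372). MK is perpendicular to KE; with |KE| = 24.9 on the right of MK, E = K + 24.9·(0.9239, -0.3827) = (62.73, -1.157). Then cos ∠AEK = EA·EK / (|EA||EK|), giving 21.44°.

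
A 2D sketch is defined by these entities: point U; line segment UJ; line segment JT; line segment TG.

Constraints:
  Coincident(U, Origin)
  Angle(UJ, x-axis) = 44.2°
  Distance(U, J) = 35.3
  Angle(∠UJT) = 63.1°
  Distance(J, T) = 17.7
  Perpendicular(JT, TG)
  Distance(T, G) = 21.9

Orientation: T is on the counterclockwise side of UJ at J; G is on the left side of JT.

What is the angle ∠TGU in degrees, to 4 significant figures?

169.8°

∠UJT = 63.1°, so JT runs at 44.2° + (180° − 63.1°) = 161.1° from the x-axis; with |JT| = 17.7, T = J + 17.7·(cos 161.1°, sin 161.1°) = (8.561, 30.34). The perpendicularity gives TG at right angles to JT; with |TG| = 21.9 on the left of JT, G = T + 21.9·(-0.3239, -0.9461) = (1.467, 9.624). Then cos ∠TGU = GT·GU / (|GT||GU|), giving 169.8°.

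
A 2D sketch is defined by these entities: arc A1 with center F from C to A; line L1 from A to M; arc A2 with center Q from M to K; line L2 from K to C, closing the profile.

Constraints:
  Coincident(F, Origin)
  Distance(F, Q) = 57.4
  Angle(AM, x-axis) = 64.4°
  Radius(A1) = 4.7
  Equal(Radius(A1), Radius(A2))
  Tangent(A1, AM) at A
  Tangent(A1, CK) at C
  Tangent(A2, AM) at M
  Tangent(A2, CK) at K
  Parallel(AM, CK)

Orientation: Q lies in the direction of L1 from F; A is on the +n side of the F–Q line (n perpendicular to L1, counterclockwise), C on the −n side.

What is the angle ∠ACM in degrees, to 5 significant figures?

80.700°

The slot axis is L1's direction at 64.4°, so u = (cos 64.4°, sin 64.4°) = (0.43209, 0.90183) and n = (−sin 64.4°, cos 64.4°) = (-0.90183, 0.43209). F is at the origin and Q lies 57.4 along u from F, so Q = 57.4·u = (24.802, 51.765). Tangency of A1 to both parallel lines with radius 4.7 puts A and C at F ± 4.7·n: A = (-4.2386, 2.0308), C = (4.2386, -2.0308). Equal radii place M and K the same way about Q: M = Q + 4.7·n = (20.563, 53.796), K = Q − 4.7·n = (29.040, 49.734). Then cos ∠ACM = CA·CM / (|CA||CM|), giving 80.700°.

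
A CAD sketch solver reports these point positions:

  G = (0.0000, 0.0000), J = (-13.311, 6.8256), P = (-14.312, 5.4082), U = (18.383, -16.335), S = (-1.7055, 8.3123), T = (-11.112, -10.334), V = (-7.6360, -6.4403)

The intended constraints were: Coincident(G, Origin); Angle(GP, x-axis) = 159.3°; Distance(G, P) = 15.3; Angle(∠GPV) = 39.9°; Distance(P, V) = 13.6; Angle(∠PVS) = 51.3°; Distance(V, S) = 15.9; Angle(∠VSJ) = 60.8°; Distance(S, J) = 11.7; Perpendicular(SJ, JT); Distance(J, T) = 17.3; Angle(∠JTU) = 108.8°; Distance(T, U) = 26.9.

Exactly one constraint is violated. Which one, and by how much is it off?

Distance(T, U) = 26.9 — off by 3.20.

G = (0.00, 0.00) ✓; GP at 159.3° ✓; |GP| = 15.30 ✓; ∠GPV = 39.90° ✓; |PV| = 13.60 ✓; ∠PVS = 51.30° ✓; |VS| = 15.90 ✓; ∠VSJ = 60.80° ✓; |SJ| = 11.70 ✓; ∠(SJ, JT) = 90.00° ✓; |JT| = 17.30 ✓; ∠JTU = 108.8° ✓; |TU| = 30.10 ✗.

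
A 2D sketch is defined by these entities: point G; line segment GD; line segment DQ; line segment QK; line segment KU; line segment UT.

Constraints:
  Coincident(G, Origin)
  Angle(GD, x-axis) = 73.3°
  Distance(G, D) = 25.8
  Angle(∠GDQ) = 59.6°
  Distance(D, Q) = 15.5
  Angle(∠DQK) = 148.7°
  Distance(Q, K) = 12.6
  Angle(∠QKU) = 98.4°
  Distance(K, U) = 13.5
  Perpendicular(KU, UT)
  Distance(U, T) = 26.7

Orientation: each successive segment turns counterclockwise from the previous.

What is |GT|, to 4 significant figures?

21.53

G is at the origin; GD runs at 73.3° with length 25.8, so D = (7.414, 24.71). ∠GDQ = 59.6° gives DQ at -166.3° from the x-axis; with |DQ| = 15.5, Q = (-7.645, 21.04). ∠DQK = 148.7° gives QK at -135.0° from the x-axis; with |QK| = 12.6, K = (-16.55, 12.13). ∠QKU = 98.4° gives KU at -53.40° from the x-axis; with |KU| = 13.5, U = (-8.506, 1.293). KU ⟂ UT, so UT runs at 36.60°; with |UT| = 26.7, T = (12.93, 17.21). Then |GT| = |T − G| = 21.53.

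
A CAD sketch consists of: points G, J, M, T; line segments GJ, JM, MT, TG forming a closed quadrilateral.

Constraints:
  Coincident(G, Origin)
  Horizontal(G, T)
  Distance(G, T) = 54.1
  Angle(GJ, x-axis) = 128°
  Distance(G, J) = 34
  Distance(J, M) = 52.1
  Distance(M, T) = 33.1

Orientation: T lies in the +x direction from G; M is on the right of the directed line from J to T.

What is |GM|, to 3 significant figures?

21.6

Checks: |JM| = 52.10 ✓; |MT| = 33.10 ✓.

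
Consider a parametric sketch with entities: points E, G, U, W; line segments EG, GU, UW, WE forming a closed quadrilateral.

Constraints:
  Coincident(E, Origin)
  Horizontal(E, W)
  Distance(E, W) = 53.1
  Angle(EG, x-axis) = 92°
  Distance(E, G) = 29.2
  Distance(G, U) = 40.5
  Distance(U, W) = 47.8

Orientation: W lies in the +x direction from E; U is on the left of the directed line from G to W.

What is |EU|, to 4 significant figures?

57.68

E is at the origin; EW is horizontal with |EW| = 53.1 and W in +x, so W = (53.1, 0). EG runs at 92.0° with |EG| = 29.2, so G = (-1.019, 29.18). U is determined by |GU| = 40.5 and |UW| = 47.8 together: it lies at the intersection of circle(G, 40.5) and circle(W, 47.8). With |GW| = 61.49, the foot of the radical line on GW is 25.50 from G and the perpendicular offset is √(40.5² − 25.50²) = 31.46. Taking the left-of-GW solution: U = (36.36, 44.77).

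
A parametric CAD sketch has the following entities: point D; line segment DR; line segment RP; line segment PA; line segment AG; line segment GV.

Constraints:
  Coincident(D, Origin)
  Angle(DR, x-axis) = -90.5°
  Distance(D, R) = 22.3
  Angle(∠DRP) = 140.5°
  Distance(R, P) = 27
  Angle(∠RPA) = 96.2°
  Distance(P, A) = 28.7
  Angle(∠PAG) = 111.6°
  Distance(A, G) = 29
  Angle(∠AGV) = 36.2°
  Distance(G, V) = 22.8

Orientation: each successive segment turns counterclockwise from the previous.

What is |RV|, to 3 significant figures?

26.0

∠PAG = 111.6° gives AG at 101° from the x-axis; with |AG| = 29.0, G = (35.3, 0.713). ∠AGV = 36.2° gives GV at -115° from the x-axis; with |GV| = 22.8, V = (25.7, -20.0). Then |RV| = |V − R| = 26.0.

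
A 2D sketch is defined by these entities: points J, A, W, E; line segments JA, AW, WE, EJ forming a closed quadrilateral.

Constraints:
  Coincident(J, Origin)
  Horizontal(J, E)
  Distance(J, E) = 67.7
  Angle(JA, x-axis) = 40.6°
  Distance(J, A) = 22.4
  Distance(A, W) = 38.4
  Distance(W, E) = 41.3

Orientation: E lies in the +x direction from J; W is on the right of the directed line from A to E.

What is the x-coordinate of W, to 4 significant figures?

32.00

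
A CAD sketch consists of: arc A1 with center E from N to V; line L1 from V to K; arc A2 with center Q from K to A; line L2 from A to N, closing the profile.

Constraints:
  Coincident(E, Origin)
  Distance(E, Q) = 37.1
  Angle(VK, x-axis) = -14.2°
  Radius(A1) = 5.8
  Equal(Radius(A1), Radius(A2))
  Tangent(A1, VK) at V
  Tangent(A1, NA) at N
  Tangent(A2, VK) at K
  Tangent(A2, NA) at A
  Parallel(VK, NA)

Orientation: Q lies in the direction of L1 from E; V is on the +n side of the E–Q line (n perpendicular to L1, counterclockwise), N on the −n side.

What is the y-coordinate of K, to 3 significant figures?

-3.48

Tangency of A1 to both parallel lines with radius 5.8 puts V and N at E ± 5.8·n: V = (1.42, 5.62), N = (-1.42, -5.62). Equal radii place K and A the same way about Q: K = Q + 5.8·n = (37.4, -3.48), A = Q − 5.8·n = (34.5, -14.7). So K.y = -3.48.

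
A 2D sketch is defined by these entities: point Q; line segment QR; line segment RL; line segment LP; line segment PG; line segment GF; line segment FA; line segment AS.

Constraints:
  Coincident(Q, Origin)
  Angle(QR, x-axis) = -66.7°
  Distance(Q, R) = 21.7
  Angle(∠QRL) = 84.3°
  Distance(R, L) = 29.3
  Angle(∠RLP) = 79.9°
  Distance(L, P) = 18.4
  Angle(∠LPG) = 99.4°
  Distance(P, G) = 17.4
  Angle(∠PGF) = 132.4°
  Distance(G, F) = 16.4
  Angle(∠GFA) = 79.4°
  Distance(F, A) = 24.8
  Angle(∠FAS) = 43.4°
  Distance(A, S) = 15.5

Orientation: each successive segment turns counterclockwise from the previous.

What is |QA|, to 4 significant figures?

33.32

Q is at the origin; QR runs at -66.7° with length 21.7, so R = (8.583, -19.93). ∠QRL = 84.3° gives RL at 29.00° from the x-axis; with |RL| = 29.3, L = (34.21, -5.725). ∠RLP = 79.9° gives LP at 129.1° from the x-axis; with |LP| = 18.4, P = (22.61, 8.554). ∠LPG = 99.4° gives PG at -150.3° from the x-axis; with |PG| = 17.4, G = (7.491, -0.06709). ∠PGF = 132.4° gives GF at -102.7° from the x-axis; with |GF| = 16.4, F = (3.886, -16.07). ∠GFA = 79.4° gives FA at -2.100° from the x-axis; with |FA| = 24.8, A = (28.67, -16.97). Then |QA| = |A − Q| = 33.32.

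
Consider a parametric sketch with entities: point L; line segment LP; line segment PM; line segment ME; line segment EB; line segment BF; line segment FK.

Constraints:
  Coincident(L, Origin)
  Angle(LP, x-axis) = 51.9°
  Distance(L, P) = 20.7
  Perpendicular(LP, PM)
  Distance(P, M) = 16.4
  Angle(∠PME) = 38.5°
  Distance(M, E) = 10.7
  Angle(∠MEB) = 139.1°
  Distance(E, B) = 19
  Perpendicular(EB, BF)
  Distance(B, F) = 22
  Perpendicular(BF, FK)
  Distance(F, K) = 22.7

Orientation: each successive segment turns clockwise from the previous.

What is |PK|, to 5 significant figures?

19.745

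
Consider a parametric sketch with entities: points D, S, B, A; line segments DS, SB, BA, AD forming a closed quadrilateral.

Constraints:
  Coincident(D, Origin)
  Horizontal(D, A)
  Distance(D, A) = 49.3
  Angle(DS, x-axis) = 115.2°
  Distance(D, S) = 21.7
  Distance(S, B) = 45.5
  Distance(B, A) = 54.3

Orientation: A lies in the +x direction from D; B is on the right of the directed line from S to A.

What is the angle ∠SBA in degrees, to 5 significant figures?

75.869°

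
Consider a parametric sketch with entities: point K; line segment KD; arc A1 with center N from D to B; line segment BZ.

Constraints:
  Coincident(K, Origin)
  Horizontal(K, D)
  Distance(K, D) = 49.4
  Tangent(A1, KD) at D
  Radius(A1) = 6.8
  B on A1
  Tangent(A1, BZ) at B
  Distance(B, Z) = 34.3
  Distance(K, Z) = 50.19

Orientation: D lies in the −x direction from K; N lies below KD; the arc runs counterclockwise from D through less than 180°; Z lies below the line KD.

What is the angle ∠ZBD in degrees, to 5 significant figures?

115.50°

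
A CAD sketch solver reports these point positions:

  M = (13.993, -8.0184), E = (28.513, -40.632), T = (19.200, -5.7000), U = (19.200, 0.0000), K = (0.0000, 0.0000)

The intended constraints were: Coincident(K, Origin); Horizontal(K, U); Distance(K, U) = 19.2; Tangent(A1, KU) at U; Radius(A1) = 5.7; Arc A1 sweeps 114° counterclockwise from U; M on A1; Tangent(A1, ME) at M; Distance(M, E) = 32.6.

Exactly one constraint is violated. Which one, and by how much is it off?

Distance(M, E) = 32.6 — off by 3.10.

K = (0.00, 0.00) ✓; K.y = 0.00, U.y = 0.00 ✓; |KU| = 19.20 ✓; ∠(TU, UK) = 90.00° ✓; |TU| = 5.700 ✓; bearing(T→M) − bearing(T→U) = 114.0° ✓; |TM| = 5.700 ✓; ∠(TM, ME) = 90.00° ✓; |ME| = 35.70 ✗.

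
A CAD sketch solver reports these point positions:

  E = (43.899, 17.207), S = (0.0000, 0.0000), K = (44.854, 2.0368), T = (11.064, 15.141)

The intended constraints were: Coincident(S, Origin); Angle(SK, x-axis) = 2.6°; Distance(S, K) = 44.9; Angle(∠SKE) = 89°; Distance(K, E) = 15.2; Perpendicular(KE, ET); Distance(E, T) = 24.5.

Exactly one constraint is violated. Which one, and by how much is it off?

Distance(E, T) = 24.5 — off by 8.40.

S = (0.00, 0.00) ✓; SK at 2.600° ✓; |SK| = 44.90 ✓; ∠SKE = 89.00° ✓; |KE| = 15.20 ✓; ∠(KE, ET) = 90.00° ✓; |ET| = 32.90 ✗.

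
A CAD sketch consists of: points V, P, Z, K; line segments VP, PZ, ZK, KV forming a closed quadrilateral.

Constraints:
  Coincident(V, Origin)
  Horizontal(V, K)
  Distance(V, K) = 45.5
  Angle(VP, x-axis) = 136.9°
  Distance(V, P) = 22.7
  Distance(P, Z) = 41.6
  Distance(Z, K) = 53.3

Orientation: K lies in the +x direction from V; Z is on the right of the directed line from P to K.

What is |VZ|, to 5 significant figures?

23.679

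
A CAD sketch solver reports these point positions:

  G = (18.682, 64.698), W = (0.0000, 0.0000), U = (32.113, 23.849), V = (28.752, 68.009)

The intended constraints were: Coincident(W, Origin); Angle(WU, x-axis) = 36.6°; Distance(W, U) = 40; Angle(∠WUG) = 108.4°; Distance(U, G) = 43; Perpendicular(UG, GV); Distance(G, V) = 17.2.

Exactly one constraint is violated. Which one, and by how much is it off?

Distance(G, V) = 17.2 — off by 6.60.

W = (0.00, 0.00) ✓; WU at 36.60° ✓; |WU| = 40.00 ✓; ∠WUG = 108.4° ✓; |UG| = 43.00 ✓; ∠(UG, GV) = 90.00° ✓; |GV| = 10.60 ✗.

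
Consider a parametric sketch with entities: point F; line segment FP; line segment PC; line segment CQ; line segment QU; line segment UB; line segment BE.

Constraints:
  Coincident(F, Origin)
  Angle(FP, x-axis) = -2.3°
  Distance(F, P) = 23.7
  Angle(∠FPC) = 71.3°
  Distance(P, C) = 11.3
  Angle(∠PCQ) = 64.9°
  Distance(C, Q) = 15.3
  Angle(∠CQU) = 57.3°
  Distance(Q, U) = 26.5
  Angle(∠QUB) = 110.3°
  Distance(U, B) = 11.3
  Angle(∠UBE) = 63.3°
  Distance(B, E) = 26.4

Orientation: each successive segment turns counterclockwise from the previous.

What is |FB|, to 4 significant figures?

41.22

F is at the origin; FP runs at -2.3° with length 23.7, so P = (23.68, -0.9511). ∠FPC = 71.3° gives PC at 106.4° from the x-axis; with |PC| = 11.3, C = (20.49, 9.889). ∠PCQ = 64.9° gives CQ at -138.5° from the x-axis; with |CQ| = 15.3, Q = (9.031, -0.2490). ∠CQU = 57.3° gives QU at -15.80° from the x-axis; with |QU| = 26.5, U = (34.53, -7.464). ∠QUB = 110.3° gives UB at 53.90° from the x-axis; with |UB| = 11.3, B = (41.19, 1.666). Then |FB| = |B − F| = 41.22.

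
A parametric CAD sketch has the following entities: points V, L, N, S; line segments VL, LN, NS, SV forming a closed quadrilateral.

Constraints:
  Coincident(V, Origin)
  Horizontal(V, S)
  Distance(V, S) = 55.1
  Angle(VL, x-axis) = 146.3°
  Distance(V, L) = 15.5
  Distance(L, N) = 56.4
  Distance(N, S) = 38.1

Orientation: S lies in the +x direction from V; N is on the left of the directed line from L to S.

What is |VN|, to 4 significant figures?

50.54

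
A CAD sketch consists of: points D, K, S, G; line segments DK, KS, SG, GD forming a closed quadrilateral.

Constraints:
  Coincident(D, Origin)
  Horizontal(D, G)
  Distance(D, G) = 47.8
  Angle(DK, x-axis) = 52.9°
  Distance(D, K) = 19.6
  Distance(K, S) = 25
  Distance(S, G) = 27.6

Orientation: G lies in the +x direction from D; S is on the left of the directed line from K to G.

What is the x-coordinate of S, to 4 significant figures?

35.18

Checks: |KS| = 25.00 ✓; |SG| = 27.60 ✓.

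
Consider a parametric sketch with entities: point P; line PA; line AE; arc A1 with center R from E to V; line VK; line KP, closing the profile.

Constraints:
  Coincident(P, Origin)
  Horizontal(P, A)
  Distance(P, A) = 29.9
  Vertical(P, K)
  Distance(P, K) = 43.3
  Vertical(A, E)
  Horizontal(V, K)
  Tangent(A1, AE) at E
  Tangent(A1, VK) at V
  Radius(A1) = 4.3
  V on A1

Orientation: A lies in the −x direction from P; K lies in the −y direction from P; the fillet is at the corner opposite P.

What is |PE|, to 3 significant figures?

49.1

P is at the origin; PA is horizontal with |PA| = 29.9 and A on the −x side, so A = (-29.9, 0.00). PK is vertical with |PK| = 43.3 and K on the −y side, so K = (0.00, -43.3). The virtual corner opposite P is at (-29.9, -43.3). Since A1 is tangent to AE there, RE ⟂ AE and tangency of A1 to VK means the radius RV is perpendicular to VK, with radius 4.3, so the center R sits 4.3 in from both sides at R = (-25.6, -39.0). That places the tangent points at E = (-29.9, -39.0) on AE and V = (-25.6, -43.3) on VK. Then |PE| = |E − P| = 49.1.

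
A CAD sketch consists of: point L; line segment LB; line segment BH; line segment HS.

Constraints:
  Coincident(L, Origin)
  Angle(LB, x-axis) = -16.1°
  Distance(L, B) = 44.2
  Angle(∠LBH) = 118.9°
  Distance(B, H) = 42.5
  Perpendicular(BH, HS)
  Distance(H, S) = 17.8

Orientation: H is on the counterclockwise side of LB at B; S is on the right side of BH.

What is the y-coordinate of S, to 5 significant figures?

5.2082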